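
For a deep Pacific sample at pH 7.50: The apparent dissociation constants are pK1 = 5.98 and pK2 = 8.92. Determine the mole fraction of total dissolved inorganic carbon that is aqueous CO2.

α₀ = 0.0283

α₀ = 1 / (1 + K1/[H⁺] + K1K2/[H⁺]²) = 1 / (1 + 10^+1.52 + 10^+0.10)
   = 1 / (1 + 33.113 + 1.2589) = 1/35.372 = 0.02827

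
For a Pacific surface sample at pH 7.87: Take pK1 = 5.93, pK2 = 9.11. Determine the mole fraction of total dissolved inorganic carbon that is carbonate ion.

α₂ = 1 / (1 + [H⁺]/K2 + [H⁺]²/(K1K2)) = 1 / (1 + 10^+1.24 + 10^-0.70)
   = 1 / (1 + 17.378 + 0.19953) = 1/18.578 = 0.05383

α₂ = 0.0538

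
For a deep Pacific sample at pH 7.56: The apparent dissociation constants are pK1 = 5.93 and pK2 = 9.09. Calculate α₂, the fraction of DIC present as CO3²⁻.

α₂ = 0.0280

α₂ = 1 / (1 + [H⁺]/K2 + [H⁺]²/(K1K2)) = 1 / (1 + 10^+1.53 + 10^-0.10)
   = 1 / (1 + 33.884 + 0.79433) = 1/35.679 = 0.02803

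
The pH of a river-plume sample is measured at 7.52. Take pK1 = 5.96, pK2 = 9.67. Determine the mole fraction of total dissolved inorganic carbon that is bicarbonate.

α₁ = 0.967

α₁ = 1 / (1 + [H⁺]/K1 + K2/[H⁺]) = 1 / (1 + 10^-1.56 + 10^-2.15)
   = 1 / (1 + 0.027542 + 0.0070795) = 1/1.0346 = 0.9665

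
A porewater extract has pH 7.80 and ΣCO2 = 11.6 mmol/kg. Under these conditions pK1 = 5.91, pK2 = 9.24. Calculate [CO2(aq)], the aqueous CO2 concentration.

α₀ = 1 / (1 + K1/[H⁺] + K1K2/[H⁺]²) = 1 / (1 + 10^+1.89 + 10^+0.45)
   = 1 / (1 + 77.625 + 2.8184) = 1/81.443 = 0.01228
[CO2*] = α₀ × DIC = 0.01228 × 11.6 = 0.142 mmol/kg

[CO2*] = 0.142 mmol/kg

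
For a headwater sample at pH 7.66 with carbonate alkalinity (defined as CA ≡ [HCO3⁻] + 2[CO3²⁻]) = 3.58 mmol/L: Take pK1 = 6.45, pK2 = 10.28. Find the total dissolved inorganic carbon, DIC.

CA = [HCO3⁻] + 2[CO3²⁻] = (α₁ + 2α₂)·DIC
At pH 7.66: [H⁺]/K1 = 10^-1.21 = 0.061660, K2/[H⁺] = 10^-2.62 = 0.0023988
α₁ = 1/(1 + 0.061660 + 0.0023988) = 1/1.0641 = 0.9398; α₂ = α₁·K2/[H⁺] = 0.002254
α₁ + 2α₂ = 0.9443
DIC = CA / (α₁ + 2α₂) = 3.58 / 0.9443 = 3.79 mmol/L

DIC = 3.79 mmol/L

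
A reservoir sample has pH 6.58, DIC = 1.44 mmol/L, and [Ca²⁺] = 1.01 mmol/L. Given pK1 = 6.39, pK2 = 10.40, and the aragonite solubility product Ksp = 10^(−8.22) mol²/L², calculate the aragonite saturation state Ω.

Ω = 0.0222

α₂ = 1 / (1 + [H⁺]/K2 + [H⁺]²/(K1K2)) = 1 / (1 + 10^+3.82 + 10^+3.63)
   = 1 / (1 + 6606.9 + 4265.8) = 1/1.0874×10^4 = 9.196×10^-5
[CO3²⁻] = α₂ × DIC = 9.196×10^-5 × 1.44 = 0.0001324 mmol/L = 0.1324 μmol/L
Ksp = 10^(−8.22) = 6.026×10^-9
Ω = [Ca²⁺][CO3²⁻]/Ksp = (1.01×10^-3)(1.324×10^-7) / 6.026×10^-9 = 0.0222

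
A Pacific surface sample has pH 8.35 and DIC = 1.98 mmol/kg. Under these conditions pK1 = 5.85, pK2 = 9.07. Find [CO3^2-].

[CO3²⁻] = 0.316 mmol/kg

α₂ = 1 / (1 + [H⁺]/K2 + [H⁺]²/(K1K2)) = 1 / (1 + 10^+0.72 + 10^-1.78)
   = 1 / (1 + 5.2481 + 0.016596) = 1/6.2647 = 0.1596
[CO3²⁻] = α₂ × DIC = 0.1596 × 1.98 = 0.316 mmol/kg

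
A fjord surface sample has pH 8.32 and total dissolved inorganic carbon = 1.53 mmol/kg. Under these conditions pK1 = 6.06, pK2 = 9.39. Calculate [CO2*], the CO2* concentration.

α₀ = 1 / (1 + K1/[H⁺] + K1K2/[H⁺]²) = 1 / (1 + 10^+2.26 + 10^+1.19)
   = 1 / (1 + 181.97 + 15.488) = 1/198.46 = 0.005039
[CO2*] = α₀ × DIC = 0.005039 × 1.53 = 0.00771 mmol/kg = 7.71 μmol/kg

[CO2*] = 7.71 μmol/kg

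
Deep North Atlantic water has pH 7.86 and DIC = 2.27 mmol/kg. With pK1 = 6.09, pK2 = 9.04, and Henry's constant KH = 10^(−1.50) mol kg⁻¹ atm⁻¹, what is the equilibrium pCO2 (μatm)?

pCO2 = 1130 μatm

α₀ = 1 / (1 + K1/[H⁺] + K1K2/[H⁺]²) = 1 / (1 + 10^+1.77 + 10^+0.59)
   = 1 / (1 + 58.884 + 3.8905) = 1/63.775 = 0.01568
[CO2*] = α₀ × DIC = 0.01568 × 2.27 = 0.03559 mmol/kg
pCO2 = [CO2*]/KH = 3.559×10^-5 / 3.162×10^-2 = 1130 μatm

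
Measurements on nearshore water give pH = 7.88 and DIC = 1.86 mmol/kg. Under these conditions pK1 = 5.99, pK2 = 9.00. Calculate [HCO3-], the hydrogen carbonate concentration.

[HCO3⁻] = 1.71 mmol/kg

α₁ = 1 / (1 + [H⁺]/K1 + K2/[H⁺]) = 1 / (1 + 10^-1.89 + 10^-1.12)
   = 1 / (1 + 0.012882 + 0.075858) = 1/1.0887 = 0.9185
[HCO3⁻] = α₁ × DIC = 0.9185 × 1.86 = 1.71 mmol/kg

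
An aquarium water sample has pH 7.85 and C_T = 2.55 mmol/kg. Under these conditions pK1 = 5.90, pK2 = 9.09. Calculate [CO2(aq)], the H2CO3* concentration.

α₀ = 1 / (1 + K1/[H⁺] + K1K2/[H⁺]²) = 1 / (1 + 10^+1.95 + 10^+0.71)
   = 1 / (1 + 89.125 + 5.1286) = 1/95.254 = 0.01050
[CO2*] = α₀ × DIC = 0.01050 × 2.55 = 0.0268 mmol/kg

[CO2*] = 0.0268 mmol/kg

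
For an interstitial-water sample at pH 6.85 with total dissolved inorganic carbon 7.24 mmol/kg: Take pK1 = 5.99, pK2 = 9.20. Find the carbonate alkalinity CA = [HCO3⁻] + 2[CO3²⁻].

CA = [HCO3⁻] + 2[CO3²⁻] = (α₁ + 2α₂)·DIC
At pH 6.85: [H⁺]/K1 = 10^-0.86 = 0.13804, K2/[H⁺] = 10^-2.35 = 0.0044668
α₁ = 1/(1 + 0.13804 + 0.0044668) = 1/1.1425 = 0.8753; α₂ = α₁·K2/[H⁺] = 0.003910
α₁ + 2α₂ = 0.8831
CA = 0.8831 × 7.24 = 6.39 mmol/kg

CA = 6.39 mmol/kg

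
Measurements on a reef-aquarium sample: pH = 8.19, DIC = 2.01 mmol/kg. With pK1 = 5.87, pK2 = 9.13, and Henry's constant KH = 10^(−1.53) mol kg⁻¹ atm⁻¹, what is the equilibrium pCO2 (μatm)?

α₀ = 1 / (1 + K1/[H⁺] + K1K2/[H⁺]²) = 1 / (1 + 10^+2.32 + 10^+1.38)
   = 1 / (1 + 208.93 + 23.988) = 1/233.92 = 0.004275
[CO2*] = α₀ × DIC = 0.004275 × 2.01 = 0.008593 mmol/kg = 8.593 μmol/kg
pCO2 = [CO2*]/KH = 8.593×10^-6 / 2.951×10^-2 = 291 μatm

pCO2 = 291 μatm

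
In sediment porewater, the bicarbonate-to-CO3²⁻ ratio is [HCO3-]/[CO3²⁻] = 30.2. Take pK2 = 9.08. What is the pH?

From K2 = [H⁺][CO3²⁻]/[HCO3-]:  pH = pK2 − log₁₀([HCO3-]/[CO3²⁻])
log₁₀(30.2) = +1.480
pH = 9.08 − (+1.480) = 7.60

pH = 7.60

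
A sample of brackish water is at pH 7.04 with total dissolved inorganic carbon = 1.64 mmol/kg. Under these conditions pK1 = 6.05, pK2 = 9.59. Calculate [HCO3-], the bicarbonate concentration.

α₁ = 1 / (1 + [H⁺]/K1 + K2/[H⁺]) = 1 / (1 + 10^-0.99 + 10^-2.55)
   = 1 / (1 + 0.10233 + 0.0028184) = 1/1.1051 = 0.9049
[HCO3⁻] = α₁ × DIC = 0.9049 × 1.64 = 1.48 mmol/kg

[HCO3⁻] = 1.48 mmol/kg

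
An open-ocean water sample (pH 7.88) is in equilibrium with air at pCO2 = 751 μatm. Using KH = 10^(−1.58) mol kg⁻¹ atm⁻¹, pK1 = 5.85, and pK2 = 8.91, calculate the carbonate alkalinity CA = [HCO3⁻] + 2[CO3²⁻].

[CO2*] = KH · pCO2 = 10^(−1.58) × 751×10^-6 = 1.975×10^-5 mol/kg
α₀ = 1/(1 + K1/[H⁺] + K1K2/[H⁺]²) = 1/(1 + 10^+2.03 + 10^+1.00) = 0.008464
DIC = [CO2*]/α₀ = 1.975×10^-5 / 0.008464 = 2.334 mmol/kg
CA = (α₁ + 2α₂)·DIC = (0.9069 + 2×0.08464) × 2.334 = 2.51 mmol/kg

CA = 2.51 mmol/kg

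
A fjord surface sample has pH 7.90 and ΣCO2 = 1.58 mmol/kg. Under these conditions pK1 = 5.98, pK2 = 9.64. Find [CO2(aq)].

[CO2*] = 18.4 μmol/kg

α₀ = 1 / (1 + K1/[H⁺] + K1K2/[H⁺]²) = 1 / (1 + 10^+1.92 + 10^+0.18)
   = 1 / (1 + 83.176 + 1.5136) = 1/85.690 = 0.01167
[CO2*] = α₀ × DIC = 0.01167 × 1.58 = 0.0184 mmol/kg = 18.4 μmol/kg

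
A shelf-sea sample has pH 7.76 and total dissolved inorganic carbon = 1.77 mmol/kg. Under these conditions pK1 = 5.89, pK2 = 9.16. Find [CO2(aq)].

α₀ = 1 / (1 + K1/[H⁺] + K1K2/[H⁺]²) = 1 / (1 + 10^+1.87 + 10^+0.47)
   = 1 / (1 + 74.131 + 2.9512) = 1/78.082 = 0.01281
[CO2*] = α₀ × DIC = 0.01281 × 1.77 = 0.0227 mmol/kg

[CO2*] = 0.0227 mmol/kg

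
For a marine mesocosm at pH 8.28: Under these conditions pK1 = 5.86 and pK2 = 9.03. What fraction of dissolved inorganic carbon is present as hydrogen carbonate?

α₁ = 0.846

α₁ = 1 / (1 + [H⁺]/K1 + K2/[H⁺]) = 1 / (1 + 10^-2.42 + 10^-0.75)
   = 1 / (1 + 0.0038019 + 0.17783) = 1/1.1816 = 0.8463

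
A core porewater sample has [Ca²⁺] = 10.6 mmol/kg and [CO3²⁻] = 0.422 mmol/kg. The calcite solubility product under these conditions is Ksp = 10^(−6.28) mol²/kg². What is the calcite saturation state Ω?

Ω = 8.52

Ksp = 10^(−6.28) = 5.248×10^-7
Ω = [Ca²⁺][CO3²⁻]/Ksp = (10.6×10^-3)(0.422×10^-3) / 5.248×10^-7 = 8.52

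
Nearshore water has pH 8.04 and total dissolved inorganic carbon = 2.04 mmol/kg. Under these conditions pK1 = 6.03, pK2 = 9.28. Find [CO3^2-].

[CO3²⁻] = 0.110 mmol/kg

α₂ = 1 / (1 + [H⁺]/K2 + [H⁺]²/(K1K2)) = 1 / (1 + 10^+1.24 + 10^-0.77)
   = 1 / (1 + 17.378 + 0.16982) = 1/18.548 = 0.05391
[CO3²⁻] = α₂ × DIC = 0.05391 × 2.04 = 0.110 mmol/kg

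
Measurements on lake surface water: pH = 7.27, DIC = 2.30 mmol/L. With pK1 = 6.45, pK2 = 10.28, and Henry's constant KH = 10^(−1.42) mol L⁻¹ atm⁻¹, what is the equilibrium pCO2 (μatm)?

pCO2 = 7950 μatm

α₀ = 1 / (1 + K1/[H⁺] + K1K2/[H⁺]²) = 1 / (1 + 10^+0.82 + 10^-2.19)
   = 1 / (1 + 6.6069 + 0.0064565) = 1/7.6134 = 0.1313
[CO2*] = α₀ × DIC = 0.1313 × 2.30 = 0.3021 mmol/L
pCO2 = [CO2*]/KH = 3.021×10^-4 / 3.802×10^-2 = 7950 μatm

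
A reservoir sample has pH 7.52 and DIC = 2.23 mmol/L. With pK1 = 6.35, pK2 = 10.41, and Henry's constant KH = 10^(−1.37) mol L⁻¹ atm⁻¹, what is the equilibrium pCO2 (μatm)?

α₀ = 1 / (1 + K1/[H⁺] + K1K2/[H⁺]²) = 1 / (1 + 10^+1.17 + 10^-1.72)
   = 1 / (1 + 14.791 + 0.019055) = 1/15.810 = 0.06325
[CO2*] = α₀ × DIC = 0.06325 × 2.23 = 0.1410 mmol/L
pCO2 = [CO2*]/KH = 1.410×10^-4 / 4.266×10^-2 = 3310 μatm

pCO2 = 3310 μatm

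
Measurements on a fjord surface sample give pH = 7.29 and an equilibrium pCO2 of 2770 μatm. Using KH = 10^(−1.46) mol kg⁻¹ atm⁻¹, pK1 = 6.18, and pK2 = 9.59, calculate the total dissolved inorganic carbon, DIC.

[CO2*] = KH · pCO2 = 10^(−1.46) × 2770×10^-6 = 9.605×10^-5 mol/kg
α₀ = 1/(1 + K1/[H⁺] + K1K2/[H⁺]²) = 1/(1 + 10^+1.11 + 10^-1.19) = 0.07170
DIC = [CO2*]/α₀ = 9.605×10^-5 / 0.07170 = 1.34 mmol/kg

DIC = 1.34 mmol/kg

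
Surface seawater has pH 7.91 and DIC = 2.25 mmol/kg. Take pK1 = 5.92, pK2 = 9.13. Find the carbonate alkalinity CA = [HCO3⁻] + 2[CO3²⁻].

CA = [HCO3⁻] + 2[CO3²⁻] = (α₁ + 2α₂)·DIC
At pH 7.91: [H⁺]/K1 = 10^-1.99 = 0.010233, K2/[H⁺] = 10^-1.22 = 0.060256
α₁ = 1/(1 + 0.010233 + 0.060256) = 1/1.0705 = 0.9342; α₂ = α₁·K2/[H⁺] = 0.05629
α₁ + 2α₂ = 1.0467
CA = 1.0467 × 2.25 = 2.36 mmol/kg

CA = 2.36 mmol/kg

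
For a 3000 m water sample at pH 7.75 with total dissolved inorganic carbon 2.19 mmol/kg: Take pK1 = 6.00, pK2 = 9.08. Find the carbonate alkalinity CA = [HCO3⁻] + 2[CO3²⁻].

CA = 2.25 mmol/kg

CA = [HCO3⁻] + 2[CO3²⁻] = (α₁ + 2α₂)·DIC
At pH 7.75: [H⁺]/K1 = 10^-1.75 = 0.017783, K2/[H⁺] = 10^-1.33 = 0.046774
α₁ = 1/(1 + 0.017783 + 0.046774) = 1/1.0646 = 0.9394; α₂ = α₁·K2/[H⁺] = 0.04394
α₁ + 2α₂ = 1.0272
CA = 1.0272 × 2.19 = 2.25 mmol/kg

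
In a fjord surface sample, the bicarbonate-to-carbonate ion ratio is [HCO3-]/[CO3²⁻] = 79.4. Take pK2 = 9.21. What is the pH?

From K2 = [H⁺][CO3²⁻]/[HCO3-]:  pH = pK2 − log₁₀([HCO3-]/[CO3²⁻])
log₁₀(79.4) = +1.900
pH = 9.21 − (+1.900) = 7.31

pH = 7.31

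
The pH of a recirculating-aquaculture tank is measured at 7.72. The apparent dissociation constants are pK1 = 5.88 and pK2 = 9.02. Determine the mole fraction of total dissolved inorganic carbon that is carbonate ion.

α₂ = 1 / (1 + [H⁺]/K2 + [H⁺]²/(K1K2)) = 1 / (1 + 10^+1.30 + 10^-0.54)
   = 1 / (1 + 19.953 + 0.28840) = 1/21.241 = 0.04708

α₂ = 0.0471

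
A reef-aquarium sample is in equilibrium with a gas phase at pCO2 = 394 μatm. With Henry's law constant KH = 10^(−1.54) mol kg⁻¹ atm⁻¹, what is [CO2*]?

[CO2*] = 11.4 μmol/kg

KH = 10^(−1.54) = 2.884×10^-2 mol kg⁻¹ atm⁻¹
[CO2*] = KH · pCO2 = 2.884×10^-2 × 394×10^-6 atm = 1.14×10^-5 mol/kg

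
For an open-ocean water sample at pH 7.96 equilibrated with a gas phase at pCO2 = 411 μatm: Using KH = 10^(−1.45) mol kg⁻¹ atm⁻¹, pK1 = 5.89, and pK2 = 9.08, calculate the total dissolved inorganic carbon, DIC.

DIC = 1.86 mmol/kg

[CO2*] = KH · pCO2 = 10^(−1.45) × 411×10^-6 = 1.458×10^-5 mol/kg
α₀ = 1/(1 + K1/[H⁺] + K1K2/[H⁺]²) = 1/(1 + 10^+2.07 + 10^+0.95) = 0.007849
DIC = [CO2*]/α₀ = 1.458×10^-5 / 0.007849 = 1.86 mmol/kg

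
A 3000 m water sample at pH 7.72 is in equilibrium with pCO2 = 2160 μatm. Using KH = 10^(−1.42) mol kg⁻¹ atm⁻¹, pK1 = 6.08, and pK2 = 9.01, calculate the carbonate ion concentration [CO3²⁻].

[CO2*] = KH · pCO2 = 10^(−1.42) × 2160×10^-6 = 8.212×10^-5 mol/kg
α₀ = 1/(1 + K1/[H⁺] + K1K2/[H⁺]²) = 1/(1 + 10^+1.64 + 10^+0.35) = 0.02133
DIC = [CO2*]/α₀ = 8.212×10^-5 / 0.02133 = 3.851 mmol/kg
[CO3²⁻] = α₂·DIC; α₂ = 0.04774, so [CO3²⁻] = 0.04774 × 3.851 = 0.184 mmol/kg

[CO3²⁻] = 0.184 mmol/kg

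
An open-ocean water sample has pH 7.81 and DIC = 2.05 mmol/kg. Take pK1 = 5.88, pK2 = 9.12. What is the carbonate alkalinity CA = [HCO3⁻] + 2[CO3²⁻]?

CA = [HCO3⁻] + 2[CO3²⁻] = (α₁ + 2α₂)·DIC
At pH 7.81: [H⁺]/K1 = 10^-1.93 = 0.011749, K2/[H⁺] = 10^-1.31 = 0.048978
α₁ = 1/(1 + 0.011749 + 0.048978) = 1/1.0607 = 0.9427; α₂ = α₁·K2/[H⁺] = 0.04617
α₁ + 2α₂ = 1.0351
CA = 1.0351 × 2.05 = 2.12 mmol/kg

CA = 2.12 mmol/kg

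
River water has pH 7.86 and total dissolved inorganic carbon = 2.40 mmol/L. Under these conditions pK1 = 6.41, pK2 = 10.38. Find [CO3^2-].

α₂ = 1 / (1 + [H⁺]/K2 + [H⁺]²/(K1K2)) = 1 / (1 + 10^+2.52 + 10^+1.07)
   = 1 / (1 + 331.13 + 11.749) = 1/343.88 = 0.002908
[CO3²⁻] = α₂ × DIC = 0.002908 × 2.40 = 0.00698 mmol/L = 6.98 μmol/L

[CO3²⁻] = 6.98 μmol/L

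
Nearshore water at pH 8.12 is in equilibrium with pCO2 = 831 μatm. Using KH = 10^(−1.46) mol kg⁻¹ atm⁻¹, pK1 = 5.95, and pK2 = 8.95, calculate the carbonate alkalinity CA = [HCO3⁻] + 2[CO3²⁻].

[CO2*] = KH · pCO2 = 10^(−1.46) × 831×10^-6 = 2.881×10^-5 mol/kg
α₀ = 1/(1 + K1/[H⁺] + K1K2/[H⁺]²) = 1/(1 + 10^+2.17 + 10^+1.34) = 0.005855
DIC = [CO2*]/α₀ = 2.881×10^-5 / 0.005855 = 4.921 mmol/kg
CA = (α₁ + 2α₂)·DIC = (0.8660 + 2×0.1281) × 4.921 = 5.52 mmol/kg

CA = 5.52 mmol/kg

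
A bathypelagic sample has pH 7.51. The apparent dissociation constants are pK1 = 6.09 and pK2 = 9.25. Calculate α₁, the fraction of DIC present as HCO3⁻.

α₁ = 0.947

α₁ = 1 / (1 + [H⁺]/K1 + K2/[H⁺]) = 1 / (1 + 10^-1.42 + 10^-1.74)
   = 1 / (1 + 0.038019 + 0.018197) = 1/1.0562 = 0.9468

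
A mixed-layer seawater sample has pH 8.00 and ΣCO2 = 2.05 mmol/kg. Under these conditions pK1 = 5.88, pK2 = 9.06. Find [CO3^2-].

α₂ = 1 / (1 + [H⁺]/K2 + [H⁺]²/(K1K2)) = 1 / (1 + 10^+1.06 + 10^-1.06)
   = 1 / (1 + 11.482 + 0.087096) = 1/12.569 = 0.07956
[CO3²⁻] = α₂ × DIC = 0.07956 × 2.05 = 0.163 mmol/kg

[CO3²⁻] = 0.163 mmol/kg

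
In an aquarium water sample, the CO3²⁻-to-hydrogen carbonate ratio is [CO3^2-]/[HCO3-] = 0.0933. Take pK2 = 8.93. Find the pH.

From K2 = [H⁺][CO3^2-]/[HCO3-]:  pH = pK2 + log₁₀([CO3^2-]/[HCO3-])
log₁₀(0.0933) = -1.030
pH = 8.93 + (-1.030) = 7.90

pH = 7.90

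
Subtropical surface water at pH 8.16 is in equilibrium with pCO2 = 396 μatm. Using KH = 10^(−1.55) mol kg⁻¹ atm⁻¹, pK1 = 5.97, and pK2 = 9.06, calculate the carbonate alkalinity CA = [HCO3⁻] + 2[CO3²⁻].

[CO2*] = KH · pCO2 = 10^(−1.55) × 396×10^-6 = 1.116×10^-5 mol/kg
α₀ = 1/(1 + K1/[H⁺] + K1K2/[H⁺]²) = 1/(1 + 10^+2.19 + 10^+1.29) = 0.005702
DIC = [CO2*]/α₀ = 1.116×10^-5 / 0.005702 = 1.957 mmol/kg
CA = (α₁ + 2α₂)·DIC = (0.8831 + 2×0.1112) × 1.957 = 2.16 mmol/kg

CA = 2.16 mmol/kg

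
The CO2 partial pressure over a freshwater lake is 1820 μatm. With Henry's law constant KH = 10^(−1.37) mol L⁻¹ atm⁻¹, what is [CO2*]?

[CO2*] = 77.6 μmol/L

KH = 10^(−1.37) = 4.266×10^-2 mol L⁻¹ atm⁻¹
[CO2*] = KH · pCO2 = 4.266×10^-2 × 1820×10^-6 atm = 7.76×10^-5 mol/L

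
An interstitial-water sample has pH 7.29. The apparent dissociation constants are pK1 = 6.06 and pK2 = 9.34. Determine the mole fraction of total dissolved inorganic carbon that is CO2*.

α₀ = 1 / (1 + K1/[H⁺] + K1K2/[H⁺]²) = 1 / (1 + 10^+1.23 + 10^-0.82)
   = 1 / (1 + 16.982 + 0.15136) = 1/18.134 = 0.05515

α₀ = 0.0551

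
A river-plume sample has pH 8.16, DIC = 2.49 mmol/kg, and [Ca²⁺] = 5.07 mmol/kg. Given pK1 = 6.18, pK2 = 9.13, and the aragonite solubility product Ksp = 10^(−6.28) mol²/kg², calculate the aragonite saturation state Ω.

α₂ = 1 / (1 + [H⁺]/K2 + [H⁺]²/(K1K2)) = 1 / (1 + 10^+0.97 + 10^-1.01)
   = 1 / (1 + 9.3325 + 0.097724) = 1/10.430 = 0.09587
[CO3²⁻] = α₂ × DIC = 0.09587 × 2.49 = 0.2387 mmol/kg
Ksp = 10^(−6.28) = 5.248×10^-7
Ω = [Ca²⁺][CO3²⁻]/Ksp = (5.07×10^-3)(2.387×10^-4) / 5.248×10^-7 = 2.31

Ω = 2.31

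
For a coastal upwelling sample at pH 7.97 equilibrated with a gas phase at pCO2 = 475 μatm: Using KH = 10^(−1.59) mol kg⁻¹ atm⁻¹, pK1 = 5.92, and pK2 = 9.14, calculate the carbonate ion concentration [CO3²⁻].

[CO3²⁻] = 0.0926 mmol/kg

[CO2*] = KH · pCO2 = 10^(−1.59) × 475×10^-6 = 1.221×10^-5 mol/kg
α₀ = 1/(1 + K1/[H⁺] + K1K2/[H⁺]²) = 1/(1 + 10^+2.05 + 10^+0.88) = 0.008279
DIC = [CO2*]/α₀ = 1.221×10^-5 / 0.008279 = 1.475 mmol/kg
[CO3²⁻] = α₂·DIC; α₂ = 0.06280, so [CO3²⁻] = 0.06280 × 1.475 = 0.0926 mmol/kg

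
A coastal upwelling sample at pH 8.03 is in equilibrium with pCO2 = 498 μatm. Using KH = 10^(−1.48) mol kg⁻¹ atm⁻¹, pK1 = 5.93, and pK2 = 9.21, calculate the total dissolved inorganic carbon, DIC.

[CO2*] = KH · pCO2 = 10^(−1.48) × 498×10^-6 = 1.649×10^-5 mol/kg
α₀ = 1/(1 + K1/[H⁺] + K1K2/[H⁺]²) = 1/(1 + 10^+2.10 + 10^+0.92) = 0.007396
DIC = [CO2*]/α₀ = 1.649×10^-5 / 0.007396 = 2.23 mmol/kg

DIC = 2.23 mmol/kg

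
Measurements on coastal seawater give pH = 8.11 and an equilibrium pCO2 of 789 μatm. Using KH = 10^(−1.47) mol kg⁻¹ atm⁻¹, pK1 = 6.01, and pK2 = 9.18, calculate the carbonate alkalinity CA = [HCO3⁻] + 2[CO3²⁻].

[CO2*] = KH · pCO2 = 10^(−1.47) × 789×10^-6 = 2.673×10^-5 mol/kg
α₀ = 1/(1 + K1/[H⁺] + K1K2/[H⁺]²) = 1/(1 + 10^+2.10 + 10^+1.03) = 0.007267
DIC = [CO2*]/α₀ = 2.673×10^-5 / 0.007267 = 3.679 mmol/kg
CA = (α₁ + 2α₂)·DIC = (0.9149 + 2×0.07787) × 3.679 = 3.94 mmol/kg

CA = 3.94 mmol/kg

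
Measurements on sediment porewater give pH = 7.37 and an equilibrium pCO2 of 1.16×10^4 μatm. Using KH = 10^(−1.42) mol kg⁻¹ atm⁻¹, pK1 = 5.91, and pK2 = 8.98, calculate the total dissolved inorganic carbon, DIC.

[CO2*] = KH · pCO2 = 10^(−1.42) × 1.16×10^4×10^-6 = 4.410×10^-4 mol/kg
α₀ = 1/(1 + K1/[H⁺] + K1K2/[H⁺]²) = 1/(1 + 10^+1.46 + 10^-0.15) = 0.03274
DIC = [CO2*]/α₀ = 4.410×10^-4 / 0.03274 = 13.5 mmol/kg

DIC = 13.5 mmol/kg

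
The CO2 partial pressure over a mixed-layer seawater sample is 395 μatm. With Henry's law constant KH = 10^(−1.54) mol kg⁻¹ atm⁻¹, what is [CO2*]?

[CO2*] = 11.4 μmol/kg

KH = 10^(−1.54) = 2.884×10^-2 mol kg⁻¹ atm⁻¹
[CO2*] = KH · pCO2 = 2.884×10^-2 × 395×10^-6 atm = 1.14×10^-5 mol/kg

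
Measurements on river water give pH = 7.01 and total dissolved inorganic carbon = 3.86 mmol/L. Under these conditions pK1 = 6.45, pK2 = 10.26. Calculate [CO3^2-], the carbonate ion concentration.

α₂ = 1 / (1 + [H⁺]/K2 + [H⁺]²/(K1K2)) = 1 / (1 + 10^+3.25 + 10^+2.69)
   = 1 / (1 + 1778.3 + 489.78) = 1/2269.1 = 0.0004407
[CO3²⁻] = α₂ × DIC = 0.0004407 × 3.86 = 0.00170 mmol/L = 1.70 μmol/L

[CO3²⁻] = 1.70 μmol/L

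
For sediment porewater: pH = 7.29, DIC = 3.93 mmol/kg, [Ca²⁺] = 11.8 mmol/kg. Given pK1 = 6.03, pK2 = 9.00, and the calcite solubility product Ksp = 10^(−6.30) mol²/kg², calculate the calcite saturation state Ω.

α₂ = 1 / (1 + [H⁺]/K2 + [H⁺]²/(K1K2)) = 1 / (1 + 10^+1.71 + 10^+0.45)
   = 1 / (1 + 51.286 + 2.8184) = 1/55.105 = 0.01815
[CO3²⁻] = α₂ × DIC = 0.01815 × 3.93 = 0.07132 mmol/kg
Ksp = 10^(−6.30) = 5.012×10^-7
Ω = [Ca²⁺][CO3²⁻]/Ksp = (11.8×10^-3)(7.132×10^-5) / 5.012×10^-7 = 1.68

Ω = 1.68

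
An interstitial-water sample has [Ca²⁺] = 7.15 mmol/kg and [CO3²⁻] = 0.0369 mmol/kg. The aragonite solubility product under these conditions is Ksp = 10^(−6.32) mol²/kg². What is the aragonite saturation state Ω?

Ksp = 10^(−6.32) = 4.786×10^-7
Ω = [Ca²⁺][CO3²⁻]/Ksp = (7.15×10^-3)(0.0369×10^-3) / 4.786×10^-7 = 0.551

Ω = 0.551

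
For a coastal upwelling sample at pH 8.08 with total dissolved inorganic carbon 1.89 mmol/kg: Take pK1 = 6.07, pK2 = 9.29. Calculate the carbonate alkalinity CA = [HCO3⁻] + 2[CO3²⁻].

CA = [HCO3⁻] + 2[CO3²⁻] = (α₁ + 2α₂)·DIC
At pH 8.08: [H⁺]/K1 = 10^-2.01 = 0.0097724, K2/[H⁺] = 10^-1.21 = 0.061660
α₁ = 1/(1 + 0.0097724 + 0.061660) = 1/1.0714 = 0.9333; α₂ = α₁·K2/[H⁺] = 0.05755
α₁ + 2α₂ = 1.0484
CA = 1.0484 × 1.89 = 1.98 mmol/kg

CA = 1.98 mmol/kg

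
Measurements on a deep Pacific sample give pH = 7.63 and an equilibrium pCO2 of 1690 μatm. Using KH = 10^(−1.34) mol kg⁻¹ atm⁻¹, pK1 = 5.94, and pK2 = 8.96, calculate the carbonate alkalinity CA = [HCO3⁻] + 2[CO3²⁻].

CA = 4.14 mmol/kg

[CO2*] = KH · pCO2 = 10^(−1.34) × 1690×10^-6 = 7.725×10^-5 mol/kg
α₀ = 1/(1 + K1/[H⁺] + K1K2/[H⁺]²) = 1/(1 + 10^+1.69 + 10^+0.36) = 0.01913
DIC = [CO2*]/α₀ = 7.725×10^-5 / 0.01913 = 4.038 mmol/kg
CA = (α₁ + 2α₂)·DIC = (0.9370 + 2×0.04383) × 4.038 = 4.14 mmol/kg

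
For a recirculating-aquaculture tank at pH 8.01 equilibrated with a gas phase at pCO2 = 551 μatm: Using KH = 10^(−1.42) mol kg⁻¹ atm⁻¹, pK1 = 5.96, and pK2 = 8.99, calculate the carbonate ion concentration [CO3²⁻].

[CO3²⁻] = 0.246 mmol/kg

[CO2*] = KH · pCO2 = 10^(−1.42) × 551×10^-6 = 2.095×10^-5 mol/kg
α₀ = 1/(1 + K1/[H⁺] + K1K2/[H⁺]²) = 1/(1 + 10^+2.05 + 10^+1.07) = 0.008003
DIC = [CO2*]/α₀ = 2.095×10^-5 / 0.008003 = 2.618 mmol/kg
[CO3²⁻] = α₂·DIC; α₂ = 0.09403, so [CO3²⁻] = 0.09403 × 2.618 = 0.246 mmol/kg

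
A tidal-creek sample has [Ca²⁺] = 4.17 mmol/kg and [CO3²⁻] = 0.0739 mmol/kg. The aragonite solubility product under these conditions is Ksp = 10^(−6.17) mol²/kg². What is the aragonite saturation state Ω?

Ω = 0.456

Ksp = 10^(−6.17) = 6.761×10^-7
Ω = [Ca²⁺][CO3²⁻]/Ksp = (4.17×10^-3)(0.0739×10^-3) / 6.761×10^-7 = 0.456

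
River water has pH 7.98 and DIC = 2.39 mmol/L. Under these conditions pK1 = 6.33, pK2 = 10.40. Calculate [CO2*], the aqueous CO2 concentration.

α₀ = 1 / (1 + K1/[H⁺] + K1K2/[H⁺]²) = 1 / (1 + 10^+1.65 + 10^-0.77)
   = 1 / (1 + 44.668 + 0.16982) = 1/45.838 = 0.02182
[CO2*] = α₀ × DIC = 0.02182 × 2.39 = 0.0521 mmol/L

[CO2*] = 0.0521 mmol/L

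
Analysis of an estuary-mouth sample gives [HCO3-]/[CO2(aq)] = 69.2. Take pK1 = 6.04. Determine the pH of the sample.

pH = 7.88

From K1 = [H⁺][HCO3-]/[CO2(aq)]:  pH = pK1 + log₁₀([HCO3-]/[CO2(aq)])
log₁₀(69.2) = +1.840
pH = 6.04 + (+1.840) = 7.88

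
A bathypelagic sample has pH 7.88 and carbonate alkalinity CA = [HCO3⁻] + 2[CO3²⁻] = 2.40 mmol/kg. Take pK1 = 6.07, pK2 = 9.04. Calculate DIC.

CA = [HCO3⁻] + 2[CO3²⁻] = (α₁ + 2α₂)·DIC
At pH 7.88: [H⁺]/K1 = 10^-1.81 = 0.015488, K2/[H⁺] = 10^-1.16 = 0.069183
α₁ = 1/(1 + 0.015488 + 0.069183) = 1/1.0847 = 0.9219; α₂ = α₁·K2/[H⁺] = 0.06378
α₁ + 2α₂ = 1.0495
DIC = CA / (α₁ + 2α₂) = 2.40 / 1.0495 = 2.29 mmol/kg

DIC = 2.29 mmol/kg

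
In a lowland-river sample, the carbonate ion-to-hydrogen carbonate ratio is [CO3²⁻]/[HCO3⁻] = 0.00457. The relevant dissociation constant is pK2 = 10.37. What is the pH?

pH = 8.03

From K2 = [H⁺][CO3²⁻]/[HCO3⁻]:  pH = pK2 + log₁₀([CO3²⁻]/[HCO3⁻])
log₁₀(0.00457) = -2.340
pH = 10.37 + (-2.340) = 8.03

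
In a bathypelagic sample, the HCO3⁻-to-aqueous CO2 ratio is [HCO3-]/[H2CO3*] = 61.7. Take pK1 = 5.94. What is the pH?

From K1 = [H⁺][HCO3-]/[H2CO3*]:  pH = pK1 + log₁₀([HCO3-]/[H2CO3*])
log₁₀(61.7) = +1.790
pH = 5.94 + (+1.790) = 7.73

pH = 7.73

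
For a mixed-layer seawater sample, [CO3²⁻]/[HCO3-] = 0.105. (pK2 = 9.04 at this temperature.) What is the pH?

pH = 8.06

From K2 = [H⁺][CO3²⁻]/[HCO3-]:  pH = pK2 + log₁₀([CO3²⁻]/[HCO3-])
log₁₀(0.105) = -0.979
pH = 9.04 + (-0.979) = 8.06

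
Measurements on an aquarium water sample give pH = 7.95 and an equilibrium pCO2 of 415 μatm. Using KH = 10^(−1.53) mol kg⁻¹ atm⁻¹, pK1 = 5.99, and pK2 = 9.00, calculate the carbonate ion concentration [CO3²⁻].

[CO2*] = KH · pCO2 = 10^(−1.53) × 415×10^-6 = 1.225×10^-5 mol/kg
α₀ = 1/(1 + K1/[H⁺] + K1K2/[H⁺]²) = 1/(1 + 10^+1.96 + 10^+0.91) = 0.009967
DIC = [CO2*]/α₀ = 1.225×10^-5 / 0.009967 = 1.229 mmol/kg
[CO3²⁻] = α₂·DIC; α₂ = 0.08102, so [CO3²⁻] = 0.08102 × 1.229 = 0.0996 mmol/kg

[CO3²⁻] = 0.0996 mmol/kg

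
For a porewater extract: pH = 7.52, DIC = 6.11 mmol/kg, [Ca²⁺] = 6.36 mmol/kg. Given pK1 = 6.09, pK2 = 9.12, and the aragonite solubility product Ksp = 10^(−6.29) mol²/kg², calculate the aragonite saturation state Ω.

Ω = 1.79

α₂ = 1 / (1 + [H⁺]/K2 + [H⁺]²/(K1K2)) = 1 / (1 + 10^+1.60 + 10^+0.17)
   = 1 / (1 + 39.811 + 1.4791) = 1/42.290 = 0.02365
[CO3²⁻] = α₂ × DIC = 0.02365 × 6.11 = 0.1445 mmol/kg
Ksp = 10^(−6.29) = 5.129×10^-7
Ω = [Ca²⁺][CO3²⁻]/Ksp = (6.36×10^-3)(1.445×10^-4) / 5.129×10^-7 = 1.79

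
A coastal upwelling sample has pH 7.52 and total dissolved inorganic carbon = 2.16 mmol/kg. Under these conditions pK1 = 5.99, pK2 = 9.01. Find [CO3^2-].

α₂ = 1 / (1 + [H⁺]/K2 + [H⁺]²/(K1K2)) = 1 / (1 + 10^+1.49 + 10^-0.04)
   = 1 / (1 + 30.903 + 0.91201) = 1/32.815 = 0.03047
[CO3²⁻] = α₂ × DIC = 0.03047 × 2.16 = 0.0658 mmol/kg

[CO3²⁻] = 0.0658 mmol/kg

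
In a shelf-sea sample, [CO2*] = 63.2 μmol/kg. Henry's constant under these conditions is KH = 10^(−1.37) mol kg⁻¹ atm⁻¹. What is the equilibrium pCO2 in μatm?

pCO2 = 1480 μatm

KH = 10^(−1.37) = 4.266×10^-2 mol kg⁻¹ atm⁻¹
pCO2 = [CO2*]/KH = 63.2×10^-6 / 4.266×10^-2 = 1.48×10^-3 atm = 1480 μatm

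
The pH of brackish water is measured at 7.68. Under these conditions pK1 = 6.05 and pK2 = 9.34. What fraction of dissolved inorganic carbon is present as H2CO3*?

α₀ = 1 / (1 + K1/[H⁺] + K1K2/[H⁺]²) = 1 / (1 + 10^+1.63 + 10^-0.03)
   = 1 / (1 + 42.658 + 0.93325) = 1/44.591 = 0.02243

α₀ = 0.0224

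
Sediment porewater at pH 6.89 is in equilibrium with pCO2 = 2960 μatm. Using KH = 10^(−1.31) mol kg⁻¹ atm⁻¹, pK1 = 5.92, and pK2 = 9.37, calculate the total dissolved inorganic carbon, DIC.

[CO2*] = KH · pCO2 = 10^(−1.31) × 2960×10^-6 = 1.450×10^-4 mol/kg
α₀ = 1/(1 + K1/[H⁺] + K1K2/[H⁺]²) = 1/(1 + 10^+0.97 + 10^-1.51) = 0.09649
DIC = [CO2*]/α₀ = 1.450×10^-4 / 0.09649 = 1.50 mmol/kg

DIC = 1.50 mmol/kg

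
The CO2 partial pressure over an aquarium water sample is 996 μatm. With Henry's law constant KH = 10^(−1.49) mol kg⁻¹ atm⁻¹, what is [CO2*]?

KH = 10^(−1.49) = 3.236×10^-2 mol kg⁻¹ atm⁻¹
[CO2*] = KH · pCO2 = 3.236×10^-2 × 996×10^-6 atm = 3.22×10^-5 mol/kg

[CO2*] = 32.2 μmol/kg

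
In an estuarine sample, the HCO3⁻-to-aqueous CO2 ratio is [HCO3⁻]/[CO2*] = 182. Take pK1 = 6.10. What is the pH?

pH = 8.36

From K1 = [H⁺][HCO3⁻]/[CO2*]:  pH = pK1 + log₁₀([HCO3⁻]/[CO2*])
log₁₀(182) = +2.260
pH = 6.10 + (+2.260) = 8.36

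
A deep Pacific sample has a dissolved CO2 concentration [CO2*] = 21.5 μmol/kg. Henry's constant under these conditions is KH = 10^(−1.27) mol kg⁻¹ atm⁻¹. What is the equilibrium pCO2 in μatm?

pCO2 = 400 μatm

KH = 10^(−1.27) = 5.370×10^-2 mol kg⁻¹ atm⁻¹
pCO2 = [CO2*]/KH = 21.5×10^-6 / 5.370×10^-2 = 4.00×10^-4 atm = 400 μatm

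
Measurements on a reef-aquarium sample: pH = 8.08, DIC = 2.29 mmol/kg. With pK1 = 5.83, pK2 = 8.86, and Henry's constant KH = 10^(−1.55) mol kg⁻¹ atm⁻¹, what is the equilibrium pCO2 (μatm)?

pCO2 = 390 μatm

α₀ = 1 / (1 + K1/[H⁺] + K1K2/[H⁺]²) = 1 / (1 + 10^+2.25 + 10^+1.47)
   = 1 / (1 + 177.83 + 29.512) = 1/208.34 = 0.004800
[CO2*] = α₀ × DIC = 0.004800 × 2.29 = 0.01099 mmol/kg = 10.99 μmol/kg
pCO2 = [CO2*]/KH = 1.099×10^-5 / 2.818×10^-2 = 390 μatm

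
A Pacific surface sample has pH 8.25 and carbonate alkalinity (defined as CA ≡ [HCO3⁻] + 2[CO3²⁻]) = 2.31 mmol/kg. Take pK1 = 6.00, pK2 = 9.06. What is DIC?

CA = [HCO3⁻] + 2[CO3²⁻] = (α₁ + 2α₂)·DIC
At pH 8.25: [H⁺]/K1 = 10^-2.25 = 0.0056234, K2/[H⁺] = 10^-0.81 = 0.15488
α₁ = 1/(1 + 0.0056234 + 0.15488) = 1/1.1605 = 0.8617; α₂ = α₁·K2/[H⁺] = 0.1335
α₁ + 2α₂ = 1.1286
DIC = CA / (α₁ + 2α₂) = 2.31 / 1.1286 = 2.05 mmol/kg

DIC = 2.05 mmol/kg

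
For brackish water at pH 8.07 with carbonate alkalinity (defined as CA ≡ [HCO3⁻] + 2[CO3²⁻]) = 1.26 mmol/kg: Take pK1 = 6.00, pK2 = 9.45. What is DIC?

DIC = 1.22 mmol/kg

CA = [HCO3⁻] + 2[CO3²⁻] = (α₁ + 2α₂)·DIC
At pH 8.07: [H⁺]/K1 = 10^-2.07 = 0.0085114, K2/[H⁺] = 10^-1.38 = 0.041687
α₁ = 1/(1 + 0.0085114 + 0.041687) = 1/1.0502 = 0.9522; α₂ = α₁·K2/[H⁺] = 0.03969
α₁ + 2α₂ = 1.0316
DIC = CA / (α₁ + 2α₂) = 1.26 / 1.0316 = 1.22 mmol/kg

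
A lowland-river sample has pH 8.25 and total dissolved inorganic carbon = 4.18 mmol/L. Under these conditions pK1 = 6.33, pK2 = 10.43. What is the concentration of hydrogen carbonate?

[HCO3⁻] = 4.10 mmol/L

α₁ = 1 / (1 + [H⁺]/K1 + K2/[H⁺]) = 1 / (1 + 10^-1.92 + 10^-2.18)
   = 1 / (1 + 0.012023 + 0.0066069) = 1/1.0186 = 0.9817
[HCO3⁻] = α₁ × DIC = 0.9817 × 4.18 = 4.10 mmol/L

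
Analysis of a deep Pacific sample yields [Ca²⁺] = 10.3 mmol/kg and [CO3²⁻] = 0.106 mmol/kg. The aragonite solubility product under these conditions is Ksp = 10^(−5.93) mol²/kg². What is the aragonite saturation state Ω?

Ksp = 10^(−5.93) = 1.175×10^-6
Ω = [Ca²⁺][CO3²⁻]/Ksp = (10.3×10^-3)(0.106×10^-3) / 1.175×10^-6 = 0.929

Ω = 0.929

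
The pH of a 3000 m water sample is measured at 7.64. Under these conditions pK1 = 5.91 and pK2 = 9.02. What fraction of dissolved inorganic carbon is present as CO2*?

α₀ = 1 / (1 + K1/[H⁺] + K1K2/[H⁺]²) = 1 / (1 + 10^+1.73 + 10^+0.35)
   = 1 / (1 + 53.703 + 2.2387) = 1/56.942 = 0.01756

α₀ = 0.0176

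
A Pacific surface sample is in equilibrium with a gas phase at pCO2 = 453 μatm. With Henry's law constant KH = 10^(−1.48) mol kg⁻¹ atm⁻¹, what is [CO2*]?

KH = 10^(−1.48) = 3.311×10^-2 mol kg⁻¹ atm⁻¹
[CO2*] = KH · pCO2 = 3.311×10^-2 × 453×10^-6 atm = 1.50×10^-5 mol/kg

[CO2*] = 15.0 μmol/kg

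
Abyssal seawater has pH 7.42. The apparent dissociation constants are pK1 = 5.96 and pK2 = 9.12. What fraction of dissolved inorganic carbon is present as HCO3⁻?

α₁ = 1 / (1 + [H⁺]/K1 + K2/[H⁺]) = 1 / (1 + 10^-1.46 + 10^-1.70)
   = 1 / (1 + 0.034674 + 0.019953) = 1/1.0546 = 0.9482

α₁ = 0.948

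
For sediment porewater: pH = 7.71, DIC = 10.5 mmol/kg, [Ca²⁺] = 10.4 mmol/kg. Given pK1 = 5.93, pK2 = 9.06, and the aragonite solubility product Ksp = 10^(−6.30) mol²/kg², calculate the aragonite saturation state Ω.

α₂ = 1 / (1 + [H⁺]/K2 + [H⁺]²/(K1K2)) = 1 / (1 + 10^+1.35 + 10^-0.43)
   = 1 / (1 + 22.387 + 0.37154) = 1/23.759 = 0.04209
[CO3²⁻] = α₂ × DIC = 0.04209 × 10.5 = 0.4419 mmol/kg
Ksp = 10^(−6.30) = 5.012×10^-7
Ω = [Ca²⁺][CO3²⁻]/Ksp = (10.4×10^-3)(4.419×10^-4) / 5.012×10^-7 = 9.17

Ω = 9.17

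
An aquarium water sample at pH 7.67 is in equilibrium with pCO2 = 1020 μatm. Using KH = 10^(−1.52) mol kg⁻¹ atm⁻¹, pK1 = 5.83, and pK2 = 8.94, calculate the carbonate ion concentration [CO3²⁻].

[CO3²⁻] = 0.114 mmol/kg

[CO2*] = KH · pCO2 = 10^(−1.52) × 1020×10^-6 = 3.080×10^-5 mol/kg
α₀ = 1/(1 + K1/[H⁺] + K1K2/[H⁺]²) = 1/(1 + 10^+1.84 + 10^+0.57) = 0.01353
DIC = [CO2*]/α₀ = 3.080×10^-5 / 0.01353 = 2.276 mmol/kg
[CO3²⁻] = α₂·DIC; α₂ = 0.05028, so [CO3²⁻] = 0.05028 × 2.276 = 0.114 mmol/kg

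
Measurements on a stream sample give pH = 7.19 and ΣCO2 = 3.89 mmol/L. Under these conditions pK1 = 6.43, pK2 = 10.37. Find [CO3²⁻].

α₂ = 1 / (1 + [H⁺]/K2 + [H⁺]²/(K1K2)) = 1 / (1 + 10^+3.18 + 10^+2.42)
   = 1 / (1 + 1513.6 + 263.03) = 1/1777.6 = 0.0005626
[CO3²⁻] = α₂ × DIC = 0.0005626 × 3.89 = 0.00219 mmol/L = 2.19 μmol/L

[CO3²⁻] = 2.19 μmol/L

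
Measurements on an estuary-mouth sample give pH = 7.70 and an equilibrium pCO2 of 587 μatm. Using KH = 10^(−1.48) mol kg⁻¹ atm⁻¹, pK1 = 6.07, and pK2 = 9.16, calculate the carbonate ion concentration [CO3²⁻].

[CO2*] = KH · pCO2 = 10^(−1.48) × 587×10^-6 = 1.944×10^-5 mol/kg
α₀ = 1/(1 + K1/[H⁺] + K1K2/[H⁺]²) = 1/(1 + 10^+1.63 + 10^+0.17) = 0.02215
DIC = [CO2*]/α₀ = 1.944×10^-5 / 0.02215 = 0.8773 mmol/kg
[CO3²⁻] = α₂·DIC; α₂ = 0.03277, so [CO3²⁻] = 0.03277 × 0.8773 = 0.0288 mmol/kg

[CO3²⁻] = 0.0288 mmol/kg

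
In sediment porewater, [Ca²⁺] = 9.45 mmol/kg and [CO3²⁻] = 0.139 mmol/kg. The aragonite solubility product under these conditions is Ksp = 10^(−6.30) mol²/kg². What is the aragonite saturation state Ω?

Ω = 2.62

Ksp = 10^(−6.30) = 5.012×10^-7
Ω = [Ca²⁺][CO3²⁻]/Ksp = (9.45×10^-3)(0.139×10^-3) / 5.012×10^-7 = 2.62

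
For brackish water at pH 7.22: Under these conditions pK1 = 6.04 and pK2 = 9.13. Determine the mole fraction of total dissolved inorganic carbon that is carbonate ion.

α₂ = 1 / (1 + [H⁺]/K2 + [H⁺]²/(K1K2)) = 1 / (1 + 10^+1.91 + 10^+0.73)
   = 1 / (1 + 81.283 + 5.3703) = 1/87.653 = 0.01141

α₂ = 0.0114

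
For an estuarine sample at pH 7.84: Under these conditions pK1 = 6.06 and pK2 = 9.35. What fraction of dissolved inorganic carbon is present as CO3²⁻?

α₂ = 0.0295

α₂ = 1 / (1 + [H⁺]/K2 + [H⁺]²/(K1K2)) = 1 / (1 + 10^+1.51 + 10^-0.27)
   = 1 / (1 + 32.359 + 0.53703) = 1/33.896 = 0.02950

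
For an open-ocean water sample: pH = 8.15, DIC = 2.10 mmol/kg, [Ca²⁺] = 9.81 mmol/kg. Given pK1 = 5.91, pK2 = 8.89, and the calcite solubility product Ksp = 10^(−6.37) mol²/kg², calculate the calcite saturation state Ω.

Ω = 7.40

α₂ = 1 / (1 + [H⁺]/K2 + [H⁺]²/(K1K2)) = 1 / (1 + 10^+0.74 + 10^-1.50)
   = 1 / (1 + 5.4954 + 0.031623) = 1/6.5270 = 0.1532
[CO3²⁻] = α₂ × DIC = 0.1532 × 2.10 = 0.3217 mmol/kg
Ksp = 10^(−6.37) = 4.266×10^-7
Ω = [Ca²⁺][CO3²⁻]/Ksp = (9.81×10^-3)(3.217×10^-4) / 4.266×10^-7 = 7.40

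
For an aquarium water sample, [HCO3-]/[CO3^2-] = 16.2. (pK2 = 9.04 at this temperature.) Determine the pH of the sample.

From K2 = [H⁺][CO3^2-]/[HCO3-]:  pH = pK2 − log₁₀([HCO3-]/[CO3^2-])
log₁₀(16.2) = +1.210
pH = 9.04 − (+1.210) = 7.83

pH = 7.83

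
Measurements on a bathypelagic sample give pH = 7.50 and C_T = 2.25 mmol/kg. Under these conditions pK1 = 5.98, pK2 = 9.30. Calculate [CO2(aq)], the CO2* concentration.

[CO2*] = 0.0650 mmol/kg

α₀ = 1 / (1 + K1/[H⁺] + K1K2/[H⁺]²) = 1 / (1 + 10^+1.52 + 10^-0.28)
   = 1 / (1 + 33.113 + 0.52481) = 1/34.638 = 0.02887
[CO2*] = α₀ × DIC = 0.02887 × 2.25 = 0.0650 mmol/kg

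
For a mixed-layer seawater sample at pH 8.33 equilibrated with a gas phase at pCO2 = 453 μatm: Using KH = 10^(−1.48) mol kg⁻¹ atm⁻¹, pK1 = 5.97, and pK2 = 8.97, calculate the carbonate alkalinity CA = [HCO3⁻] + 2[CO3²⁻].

CA = 5.01 mmol/kg

[CO2*] = KH · pCO2 = 10^(−1.48) × 453×10^-6 = 1.500×10^-5 mol/kg
α₀ = 1/(1 + K1/[H⁺] + K1K2/[H⁺]²) = 1/(1 + 10^+2.36 + 10^+1.72) = 0.003539
DIC = [CO2*]/α₀ = 1.500×10^-5 / 0.003539 = 4.239 mmol/kg
CA = (α₁ + 2α₂)·DIC = (0.8107 + 2×0.1857) × 4.239 = 5.01 mmol/kg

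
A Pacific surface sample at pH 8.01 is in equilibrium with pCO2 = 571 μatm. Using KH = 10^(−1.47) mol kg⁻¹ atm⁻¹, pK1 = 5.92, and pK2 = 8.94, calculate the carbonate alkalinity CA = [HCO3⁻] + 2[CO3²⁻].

[CO2*] = KH · pCO2 = 10^(−1.47) × 571×10^-6 = 1.935×10^-5 mol/kg
α₀ = 1/(1 + K1/[H⁺] + K1K2/[H⁺]²) = 1/(1 + 10^+2.09 + 10^+1.16) = 0.007221
DIC = [CO2*]/α₀ = 1.935×10^-5 / 0.007221 = 2.679 mmol/kg
CA = (α₁ + 2α₂)·DIC = (0.8884 + 2×0.1044) × 2.679 = 2.94 mmol/kg

CA = 2.94 mmol/kg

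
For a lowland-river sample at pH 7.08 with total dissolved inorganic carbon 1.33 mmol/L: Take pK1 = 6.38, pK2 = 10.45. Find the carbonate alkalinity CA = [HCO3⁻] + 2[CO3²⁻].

CA = 1.11 mmol/L

CA = [HCO3⁻] + 2[CO3²⁻] = (α₁ + 2α₂)·DIC
At pH 7.08: [H⁺]/K1 = 10^-0.70 = 0.19953, K2/[H⁺] = 10^-3.37 = 0.00042658
α₁ = 1/(1 + 0.19953 + 0.00042658) = 1/1.2000 = 0.8334; α₂ = α₁·K2/[H⁺] = 0.0003555
α₁ + 2α₂ = 0.8341
CA = 0.8341 × 1.33 = 1.11 mmol/L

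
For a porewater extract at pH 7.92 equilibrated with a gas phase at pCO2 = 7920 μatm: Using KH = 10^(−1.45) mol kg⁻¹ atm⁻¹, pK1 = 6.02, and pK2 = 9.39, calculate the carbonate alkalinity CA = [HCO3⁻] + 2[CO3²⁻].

CA = 23.8 mmol/kg

[CO2*] = KH · pCO2 = 10^(−1.45) × 7920×10^-6 = 2.810×10^-4 mol/kg
α₀ = 1/(1 + K1/[H⁺] + K1K2/[H⁺]²) = 1/(1 + 10^+1.90 + 10^+0.43) = 0.01203
DIC = [CO2*]/α₀ = 2.810×10^-4 / 0.01203 = 23.36 mmol/kg
CA = (α₁ + 2α₂)·DIC = (0.9556 + 2×0.03238) × 23.36 = 23.8 mmol/kg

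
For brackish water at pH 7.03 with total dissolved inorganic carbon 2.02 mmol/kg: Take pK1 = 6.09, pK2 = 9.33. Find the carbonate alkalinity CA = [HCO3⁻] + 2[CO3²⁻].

CA = 1.82 mmol/kg

CA = [HCO3⁻] + 2[CO3²⁻] = (α₁ + 2α₂)·DIC
At pH 7.03: [H⁺]/K1 = 10^-0.94 = 0.11482, K2/[H⁺] = 10^-2.30 = 0.0050119
α₁ = 1/(1 + 0.11482 + 0.0050119) = 1/1.1198 = 0.8930; α₂ = α₁·K2/[H⁺] = 0.004476
α₁ + 2α₂ = 0.9019
CA = 0.9019 × 2.02 = 1.82 mmol/kg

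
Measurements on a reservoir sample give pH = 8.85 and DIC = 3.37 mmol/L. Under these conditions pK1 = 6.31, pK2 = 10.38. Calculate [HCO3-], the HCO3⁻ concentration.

α₁ = 1 / (1 + [H⁺]/K1 + K2/[H⁺]) = 1 / (1 + 10^-2.54 + 10^-1.53)
   = 1 / (1 + 0.0028840 + 0.029512) = 1/1.0324 = 0.9686
[HCO3⁻] = α₁ × DIC = 0.9686 × 3.37 = 3.26 mmol/L

[HCO3⁻] = 3.26 mmol/L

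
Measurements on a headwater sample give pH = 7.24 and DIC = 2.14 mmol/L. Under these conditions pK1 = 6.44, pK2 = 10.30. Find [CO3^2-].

[CO3²⁻] = 1.61 μmol/L

α₂ = 1 / (1 + [H⁺]/K2 + [H⁺]²/(K1K2)) = 1 / (1 + 10^+3.06 + 10^+2.26)
   = 1 / (1 + 1148.2 + 181.97) = 1/1331.1 = 0.0007512
[CO3²⁻] = α₂ × DIC = 0.0007512 × 2.14 = 0.00161 mmol/L = 1.61 μmol/L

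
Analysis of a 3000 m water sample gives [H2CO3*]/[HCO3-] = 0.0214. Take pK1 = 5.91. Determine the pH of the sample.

pH = 7.58

From K1 = [H⁺][HCO3-]/[H2CO3*]:  pH = pK1 − log₁₀([H2CO3*]/[HCO3-])
log₁₀(0.0214) = -1.670
pH = 5.91 − (-1.670) = 7.58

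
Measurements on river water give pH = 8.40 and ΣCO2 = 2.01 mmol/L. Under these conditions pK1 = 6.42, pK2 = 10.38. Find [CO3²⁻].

[CO3²⁻] = 0.0206 mmol/L

α₂ = 1 / (1 + [H⁺]/K2 + [H⁺]²/(K1K2)) = 1 / (1 + 10^+1.98 + 10^+0.00)
   = 1 / (1 + 95.499 + 1.0000) = 1/97.499 = 0.01026
[CO3²⁻] = α₂ × DIC = 0.01026 × 2.01 = 0.0206 mmol/L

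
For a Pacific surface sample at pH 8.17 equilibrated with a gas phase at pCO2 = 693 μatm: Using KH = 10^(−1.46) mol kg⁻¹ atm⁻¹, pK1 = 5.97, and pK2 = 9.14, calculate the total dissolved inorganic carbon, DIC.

DIC = 4.24 mmol/kg

[CO2*] = KH · pCO2 = 10^(−1.46) × 693×10^-6 = 2.403×10^-5 mol/kg
α₀ = 1/(1 + K1/[H⁺] + K1K2/[H⁺]²) = 1/(1 + 10^+2.20 + 10^+1.23) = 0.005667
DIC = [CO2*]/α₀ = 2.403×10^-5 / 0.005667 = 4.24 mmol/kg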